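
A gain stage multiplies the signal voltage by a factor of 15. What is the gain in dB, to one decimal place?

For a voltage ratio, dB = 20·log₁₀(V₂/V₁).
20·log₁₀(15) = 23.5 dB.

23.5 dB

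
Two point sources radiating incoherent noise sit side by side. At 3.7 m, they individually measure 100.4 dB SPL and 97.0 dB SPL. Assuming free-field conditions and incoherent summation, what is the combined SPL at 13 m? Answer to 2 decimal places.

Combined at 3.7 m: 10·log₁₀(10^(100.4/10)+10^(97.0/10)) = 102.035 dB SPL.
Then apply −20·log₁₀(13/3.7) = -10.915 dB → 91.12 dB SPL.

91.12 dB SPL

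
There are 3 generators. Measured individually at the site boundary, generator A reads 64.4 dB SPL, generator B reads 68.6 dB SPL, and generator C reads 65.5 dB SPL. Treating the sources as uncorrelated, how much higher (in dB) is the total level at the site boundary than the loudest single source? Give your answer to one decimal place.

Uncorrelated sources add in intensity (power), not in dB.
L_total = 10·log₁₀(10^(64.4/10) + 10^(68.6/10) + 10^(65.5/10)) = 71.32 dB SPL.
Excess over the loudest (68.6 dB): 71.32 − 68.6 = 2.7 dB.

2.7 dB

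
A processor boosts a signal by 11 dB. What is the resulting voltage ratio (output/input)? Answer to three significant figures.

Voltage ratio = 10^(dB/20).
10^(11/20) = 10^(0.5500) = 3.55.

3.55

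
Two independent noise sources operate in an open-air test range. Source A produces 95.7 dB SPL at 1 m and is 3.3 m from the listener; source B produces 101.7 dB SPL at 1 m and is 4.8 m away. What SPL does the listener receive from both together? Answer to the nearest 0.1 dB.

At the listener: L_A = 95.7 − 20·log₁₀(3.3) = 85.33 dB; L_B = 101.7 − 20·log₁₀(4.8) = 88.08 dB.
Combined: 10·log₁₀(10^(85.33/10)+10^(88.08/10)) = 89.9 dB SPL.

89.9 dB SPL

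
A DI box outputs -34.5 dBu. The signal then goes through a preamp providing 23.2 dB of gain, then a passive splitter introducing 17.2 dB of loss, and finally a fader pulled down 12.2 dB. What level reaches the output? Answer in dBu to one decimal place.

-40.7 dBu

In dB, series stages simply add:
-34.5 + 23.2 − 17.2 − 12.2 = -40.7 dBu.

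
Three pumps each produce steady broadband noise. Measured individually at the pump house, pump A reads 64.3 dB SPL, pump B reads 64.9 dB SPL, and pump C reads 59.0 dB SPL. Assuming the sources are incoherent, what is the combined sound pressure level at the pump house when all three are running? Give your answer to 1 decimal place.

Add the sources as powers (linear), then convert back to dB:
L_total = 10·log₁₀(10^(64.3/10) + 10^(64.9/10) + 10^(59.0/10)) = 10·log₁₀(6576000) = 68.2 dB SPL.

68.2 dB SPL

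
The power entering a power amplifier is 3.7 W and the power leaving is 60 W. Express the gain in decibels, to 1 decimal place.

Power ratio → dB uses the 10·log₁₀ form:
10·log₁₀(60/3.7) = 10·log₁₀(16.22) = 12.1 dB.

12.1 dB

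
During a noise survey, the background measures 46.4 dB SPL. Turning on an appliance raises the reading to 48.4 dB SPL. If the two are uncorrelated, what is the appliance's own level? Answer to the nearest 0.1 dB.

Subtract intensities: L_src = 10·log₁₀(10^(L_total/10) − 10^(L_bg/10)).
L_src = 10·log₁₀(10^(48.4/10) − 10^(46.4/10)) = 10·log₁₀(25530) = 44.1 dB SPL.

44.1 dB SPL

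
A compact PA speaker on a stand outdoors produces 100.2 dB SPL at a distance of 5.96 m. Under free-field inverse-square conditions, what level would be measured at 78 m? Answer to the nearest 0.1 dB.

77.9 dB SPL

For a point source in a free field, ΔL = −20·log₁₀(d₂/d₁).
ΔL = −20·log₁₀(78/5.96) = -22.34 dB, so L₂ = 100.2 + (-22.34) = 77.9 dB SPL.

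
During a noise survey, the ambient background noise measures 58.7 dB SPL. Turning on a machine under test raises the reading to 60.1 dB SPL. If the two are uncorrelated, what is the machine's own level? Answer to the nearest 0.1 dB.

54.5 dB SPL

Remove the background by subtracting linear intensities:
L_src = 10·log₁₀(10^(60.1/10) − 10^(58.7/10)) = 10·log₁₀(282000) = 54.5 dB SPL.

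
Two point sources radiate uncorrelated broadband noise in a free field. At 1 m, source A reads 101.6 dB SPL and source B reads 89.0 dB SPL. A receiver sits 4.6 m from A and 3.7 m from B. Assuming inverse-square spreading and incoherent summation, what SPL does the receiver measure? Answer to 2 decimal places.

At the listener: L_A = 101.6 − 20·log₁₀(4.6) = 88.345 dB; L_B = 89.0 − 20·log₁₀(3.7) = 77.636 dB.
Combined: 10·log₁₀(10^(88.345/10)+10^(77.636/10)) = 88.70 dB SPL.

88.70 dB SPL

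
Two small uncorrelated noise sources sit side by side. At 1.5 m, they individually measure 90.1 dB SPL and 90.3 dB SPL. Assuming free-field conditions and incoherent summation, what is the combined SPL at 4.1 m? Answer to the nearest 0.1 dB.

Combined at 1.5 m: 10·log₁₀(10^(90.1/10)+10^(90.3/10)) = 93.21 dB SPL.
Then apply −20·log₁₀(4.1/1.5) = -8.73 dB → 84.5 dB SPL.

84.5 dB SPL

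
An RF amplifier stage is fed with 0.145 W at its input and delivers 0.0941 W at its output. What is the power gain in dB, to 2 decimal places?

-1.88 dB

For a power ratio, dB = 10·log₁₀(P₂/P₁).
10·log₁₀(0.0941/0.145) = 10·log₁₀(0.6490) = -1.88 dB.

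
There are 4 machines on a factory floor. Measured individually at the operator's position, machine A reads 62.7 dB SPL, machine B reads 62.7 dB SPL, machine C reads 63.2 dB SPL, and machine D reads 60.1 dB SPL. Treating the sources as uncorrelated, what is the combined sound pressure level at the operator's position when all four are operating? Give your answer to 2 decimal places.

68.35 dB SPL

Add the sources as powers (linear), then convert back to dB:
L_total = 10·log₁₀(10^(62.7/10) + 10^(62.7/10) + 10^(63.2/10) + 10^(60.1/10)) = 10·log₁₀(6837000) = 68.35 dB SPL.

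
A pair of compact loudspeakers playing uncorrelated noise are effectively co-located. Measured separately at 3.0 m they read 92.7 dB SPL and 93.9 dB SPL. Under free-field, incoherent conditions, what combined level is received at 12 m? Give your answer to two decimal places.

Combined at 3.0 m: 10·log₁₀(10^(92.7/10)+10^(93.9/10)) = 96.352 dB SPL.
Then apply −20·log₁₀(12/3.0) = -12.041 dB → 84.31 dB SPL.

84.31 dB SPL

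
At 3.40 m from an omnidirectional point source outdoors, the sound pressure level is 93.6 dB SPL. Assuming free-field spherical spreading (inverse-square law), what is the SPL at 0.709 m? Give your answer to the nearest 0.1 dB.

107.2 dB SPL

For a point source in a free field, ΔL = −20·log₁₀(d₂/d₁).
ΔL = −20·log₁₀(0.709/3.40) = 13.62 dB, so L₂ = 93.6 + (13.62) = 107.2 dB SPL.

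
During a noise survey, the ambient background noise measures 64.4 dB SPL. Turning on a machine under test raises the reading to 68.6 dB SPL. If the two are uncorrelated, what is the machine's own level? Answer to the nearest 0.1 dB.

Subtract intensities: L_src = 10·log₁₀(10^(L_total/10) − 10^(L_bg/10)).
L_src = 10·log₁₀(10^(68.6/10) − 10^(64.4/10)) = 10·log₁₀(4490000) = 66.5 dB SPL.

66.5 dB SPL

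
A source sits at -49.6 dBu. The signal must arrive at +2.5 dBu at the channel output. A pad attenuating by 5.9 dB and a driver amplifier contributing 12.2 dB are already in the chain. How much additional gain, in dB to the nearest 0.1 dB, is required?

45.8 dB

The required make-up gain is the shortfall in the dB sum.
G = +2.5 − (-49.6) + 5.9 − 12.2 = 45.8 dB.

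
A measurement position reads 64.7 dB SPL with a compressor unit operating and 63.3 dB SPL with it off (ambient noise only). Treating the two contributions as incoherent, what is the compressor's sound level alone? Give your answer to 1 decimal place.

59.1 dB SPL

Background correction is a power subtraction:
L_src = 10·log₁₀(10^(64.7/10) − 10^(63.3/10)) = 10·log₁₀(813200) = 59.1 dB SPL.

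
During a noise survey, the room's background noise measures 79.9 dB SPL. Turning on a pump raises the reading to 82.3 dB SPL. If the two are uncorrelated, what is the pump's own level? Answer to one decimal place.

78.6 dB SPL

Background correction is a power subtraction:
L_src = 10·log₁₀(10^(82.3/10) − 10^(79.9/10)) = 10·log₁₀(72100000) = 78.6 dB SPL.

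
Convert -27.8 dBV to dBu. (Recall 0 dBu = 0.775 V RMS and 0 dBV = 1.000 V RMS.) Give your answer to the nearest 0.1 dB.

The offset between the scales is 20·log₁₀(0.775/1.000) = −2.214 dB.
So dBu = -27.8 + 2.214 = -25.6 dBu.

-25.6 dBu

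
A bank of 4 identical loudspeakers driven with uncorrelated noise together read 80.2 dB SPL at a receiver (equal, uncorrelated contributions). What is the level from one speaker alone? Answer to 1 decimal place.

74.2 dB SPL

4 equal incoherent sources add 10·log₁₀(4) = 6.02 dB over one source.
L_one = 80.2 − 6.02 = 74.2 dB SPL.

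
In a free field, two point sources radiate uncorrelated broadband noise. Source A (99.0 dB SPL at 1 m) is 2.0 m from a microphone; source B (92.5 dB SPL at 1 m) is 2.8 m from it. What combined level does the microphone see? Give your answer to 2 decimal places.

At the listener: L_A = 99.0 − 20·log₁₀(2.0) = 92.979 dB; L_B = 92.5 − 20·log₁₀(2.8) = 83.557 dB.
Combined: 10·log₁₀(10^(92.979/10)+10^(83.557/10)) = 93.45 dB SPL.

93.45 dB SPL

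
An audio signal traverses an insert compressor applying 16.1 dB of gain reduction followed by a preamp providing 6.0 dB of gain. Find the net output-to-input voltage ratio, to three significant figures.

Net gain = (−16.1) + 6.0 = -10.1 dB.
Voltage ratio = 10^(-10.1/20) = 0.313.

0.313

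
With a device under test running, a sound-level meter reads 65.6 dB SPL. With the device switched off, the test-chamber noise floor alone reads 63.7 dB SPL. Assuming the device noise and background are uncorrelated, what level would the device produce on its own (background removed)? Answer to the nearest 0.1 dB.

61.1 dB SPL

Remove the background by subtracting linear intensities:
L_src = 10·log₁₀(10^(65.6/10) − 10^(63.7/10)) = 10·log₁₀(1287000) = 61.1 dB SPL.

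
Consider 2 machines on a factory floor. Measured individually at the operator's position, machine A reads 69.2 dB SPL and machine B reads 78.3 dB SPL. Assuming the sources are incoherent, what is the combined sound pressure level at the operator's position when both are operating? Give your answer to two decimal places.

Add the sources as powers (linear), then convert back to dB:
L_total = 10·log₁₀(10^(69.2/10) + 10^(78.3/10)) = 10·log₁₀(75930000) = 78.80 dB SPL.

78.80 dB SPL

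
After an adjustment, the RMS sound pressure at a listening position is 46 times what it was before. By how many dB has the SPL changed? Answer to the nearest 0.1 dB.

33.3 dB

SPL change from a pressure ratio uses the 20·log₁₀ form:
20·log₁₀(46) = 33.3 dB.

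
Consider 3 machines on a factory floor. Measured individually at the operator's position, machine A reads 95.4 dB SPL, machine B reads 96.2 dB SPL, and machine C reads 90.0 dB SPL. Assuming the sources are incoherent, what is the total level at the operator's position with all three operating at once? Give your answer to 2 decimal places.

99.36 dB SPL

Uncorrelated sources add in intensity (power), not in dB.
L_total = 10·log₁₀(10^(95.4/10) + 10^(96.2/10) + 10^(90.0/10)) = 10·log₁₀(8636000000) = 99.36 dB SPL.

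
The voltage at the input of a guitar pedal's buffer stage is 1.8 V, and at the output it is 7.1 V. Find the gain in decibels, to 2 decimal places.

11.92 dB

For a voltage ratio, dB = 20·log₁₀(V₂/V₁).
20·log₁₀(7.1/1.8) = 20·log₁₀(3.944) = 11.92 dB.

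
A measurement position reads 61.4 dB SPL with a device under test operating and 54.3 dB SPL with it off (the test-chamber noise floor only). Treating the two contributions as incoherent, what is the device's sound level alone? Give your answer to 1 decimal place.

Remove the background by subtracting linear intensities:
L_src = 10·log₁₀(10^(61.4/10) − 10^(54.3/10)) = 10·log₁₀(1111000) = 60.5 dB SPL.

60.5 dB SPL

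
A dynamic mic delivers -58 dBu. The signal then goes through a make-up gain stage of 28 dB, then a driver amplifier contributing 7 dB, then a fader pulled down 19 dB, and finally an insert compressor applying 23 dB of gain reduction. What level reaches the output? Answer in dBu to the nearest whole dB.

In dB, series stages simply add:
-58 + 28 + 7 − 19 − 23 = -65 dBu.

-65 dBu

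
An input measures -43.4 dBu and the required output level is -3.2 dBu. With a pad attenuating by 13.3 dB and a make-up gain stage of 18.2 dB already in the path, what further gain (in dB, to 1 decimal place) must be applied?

The required make-up gain is the shortfall in the dB sum.
G = -3.2 − (-43.4) + 13.3 − 18.2 = 35.3 dB.

35.3 dB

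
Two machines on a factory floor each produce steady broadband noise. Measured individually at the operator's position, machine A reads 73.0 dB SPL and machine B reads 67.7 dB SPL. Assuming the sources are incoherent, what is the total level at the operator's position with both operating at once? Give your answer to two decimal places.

Add the sources as powers (linear), then convert back to dB:
L_total = 10·log₁₀(10^(73.0/10) + 10^(67.7/10)) = 10·log₁₀(25840000) = 74.12 dB SPL.

74.12 dB SPL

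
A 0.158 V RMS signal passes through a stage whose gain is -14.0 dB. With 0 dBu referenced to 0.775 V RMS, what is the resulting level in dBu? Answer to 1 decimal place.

-27.8 dBu

Input level: 20·log₁₀(0.158/0.775) = -13.81 dBu.
Output: -13.81 − 14.0 = -27.8 dBu.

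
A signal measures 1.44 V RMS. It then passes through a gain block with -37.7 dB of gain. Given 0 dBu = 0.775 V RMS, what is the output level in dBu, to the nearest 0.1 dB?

-32.3 dBu

Input level: 20·log₁₀(1.44/0.775) = 5.38 dBu.
Output: 5.38 − 37.7 = -32.3 dBu.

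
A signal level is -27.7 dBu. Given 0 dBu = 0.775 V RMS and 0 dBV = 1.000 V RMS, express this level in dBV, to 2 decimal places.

-29.91 dBV

The offset between the scales is 20·log₁₀(0.775/1.000) = −2.214 dB.
So dBV = -27.7 − 2.214 = -29.91 dBV.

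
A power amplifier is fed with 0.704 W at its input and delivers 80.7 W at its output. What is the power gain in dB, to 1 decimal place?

20.6 dB

For a power ratio, dB = 10·log₁₀(P₂/P₁).
10·log₁₀(80.7/0.704) = 10·log₁₀(114.6) = 20.6 dB.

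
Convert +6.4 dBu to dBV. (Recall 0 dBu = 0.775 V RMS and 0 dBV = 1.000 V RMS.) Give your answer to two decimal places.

The offset between the scales is 20·log₁₀(0.775/1.000) = −2.214 dB.
So dBV = +6.4 − 2.214 = +4.19 dBV.

+4.19 dBV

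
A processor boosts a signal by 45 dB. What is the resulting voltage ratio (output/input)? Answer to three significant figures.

178

Voltage ratio = 10^(dB/20).
10^(45/20) = 10^(2.250) = 178.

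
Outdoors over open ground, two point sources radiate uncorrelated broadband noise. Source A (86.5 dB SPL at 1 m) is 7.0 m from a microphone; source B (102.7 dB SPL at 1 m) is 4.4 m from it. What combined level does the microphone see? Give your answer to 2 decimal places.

89.87 dB SPL

At the listener: L_A = 86.5 − 20·log₁₀(7.0) = 69.598 dB; L_B = 102.7 − 20·log₁₀(4.4) = 89.831 dB.
Combined: 10·log₁₀(10^(69.598/10)+10^(89.831/10)) = 89.87 dB SPL.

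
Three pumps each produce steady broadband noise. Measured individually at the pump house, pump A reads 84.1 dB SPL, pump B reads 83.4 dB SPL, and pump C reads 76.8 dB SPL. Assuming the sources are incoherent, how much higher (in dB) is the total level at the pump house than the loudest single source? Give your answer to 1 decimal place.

Add the sources as powers (linear), then convert back to dB:
L_total = 10·log₁₀(10^(84.1/10) + 10^(83.4/10) + 10^(76.8/10)) = 87.19 dB SPL.
Excess over the loudest (84.1 dB): 87.19 − 84.1 = 3.1 dB.

3.1 dB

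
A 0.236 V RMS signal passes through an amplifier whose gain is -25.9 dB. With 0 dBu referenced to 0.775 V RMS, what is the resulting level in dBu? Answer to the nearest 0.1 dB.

Input level: 20·log₁₀(0.236/0.775) = -10.33 dBu.
Output: -10.33 − 25.9 = -36.2 dBu.

-36.2 dBu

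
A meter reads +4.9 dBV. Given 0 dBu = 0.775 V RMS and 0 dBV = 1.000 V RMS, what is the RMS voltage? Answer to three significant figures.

V = 1.000 V × 10^(+4.9/20).
= 1.000 × 1.758 = 1.76 V.

1.76 V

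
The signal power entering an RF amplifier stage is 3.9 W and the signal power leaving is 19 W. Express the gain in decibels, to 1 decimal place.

Power ratio → dB uses the 10·log₁₀ form:
10·log₁₀(19/3.9) = 10·log₁₀(4.872) = 6.9 dB.

6.9 dB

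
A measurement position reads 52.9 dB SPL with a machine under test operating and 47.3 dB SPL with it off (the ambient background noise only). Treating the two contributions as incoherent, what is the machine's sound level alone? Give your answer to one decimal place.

Remove the background by subtracting linear intensities:
L_src = 10·log₁₀(10^(52.9/10) − 10^(47.3/10)) = 10·log₁₀(141300) = 51.5 dB SPL.

51.5 dB SPL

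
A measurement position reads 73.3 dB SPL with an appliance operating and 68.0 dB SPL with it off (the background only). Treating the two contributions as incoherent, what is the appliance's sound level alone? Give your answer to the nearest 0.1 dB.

71.8 dB SPL

Subtract intensities: L_src = 10·log₁₀(10^(L_total/10) − 10^(L_bg/10)).
L_src = 10·log₁₀(10^(73.3/10) − 10^(68.0/10)) = 10·log₁₀(15070000) = 71.8 dB SPL.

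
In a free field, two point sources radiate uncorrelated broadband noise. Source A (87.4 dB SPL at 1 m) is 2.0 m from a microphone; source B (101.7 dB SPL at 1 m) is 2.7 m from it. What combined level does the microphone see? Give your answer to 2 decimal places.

At the listener: L_A = 87.4 − 20·log₁₀(2.0) = 81.379 dB; L_B = 101.7 − 20·log₁₀(2.7) = 93.073 dB.
Combined: 10·log₁₀(10^(81.379/10)+10^(93.073/10)) = 93.36 dB SPL.

93.36 dB SPL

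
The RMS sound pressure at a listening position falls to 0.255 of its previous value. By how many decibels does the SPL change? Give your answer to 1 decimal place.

-11.9 dB

Sound pressure is an amplitude quantity: ΔL = 20·log₁₀(p₂/p₁).
20·log₁₀(0.255) = -11.9 dB.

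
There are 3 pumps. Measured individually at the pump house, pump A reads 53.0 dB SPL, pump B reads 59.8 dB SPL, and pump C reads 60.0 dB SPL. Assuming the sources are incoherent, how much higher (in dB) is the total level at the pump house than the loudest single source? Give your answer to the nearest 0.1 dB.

Add the sources as powers (linear), then convert back to dB:
L_total = 10·log₁₀(10^(53.0/10) + 10^(59.8/10) + 10^(60.0/10)) = 63.33 dB SPL.
Excess over the loudest (60.0 dB): 63.33 − 60.0 = 3.3 dB.

3.3 dB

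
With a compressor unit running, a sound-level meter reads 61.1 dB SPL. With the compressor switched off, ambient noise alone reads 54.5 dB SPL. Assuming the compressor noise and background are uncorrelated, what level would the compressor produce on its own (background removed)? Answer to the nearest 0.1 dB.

Remove the background by subtracting linear intensities:
L_src = 10·log₁₀(10^(61.1/10) − 10^(54.5/10)) = 10·log₁₀(1006000) = 60.0 dB SPL.

60.0 dB SPL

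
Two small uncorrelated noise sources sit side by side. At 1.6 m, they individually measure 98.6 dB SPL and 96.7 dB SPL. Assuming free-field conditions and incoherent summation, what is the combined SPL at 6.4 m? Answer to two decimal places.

88.72 dB SPL

Combined at 1.6 m: 10·log₁₀(10^(98.6/10)+10^(96.7/10)) = 100.763 dB SPL.
Then apply −20·log₁₀(6.4/1.6) = -12.041 dB → 88.72 dB SPL.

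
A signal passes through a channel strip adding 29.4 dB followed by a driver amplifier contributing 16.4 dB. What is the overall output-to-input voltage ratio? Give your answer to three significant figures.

195

Net gain = 29.4 + 16.4 = 45.8 dB.
Voltage ratio = 10^(45.8/20) = 195.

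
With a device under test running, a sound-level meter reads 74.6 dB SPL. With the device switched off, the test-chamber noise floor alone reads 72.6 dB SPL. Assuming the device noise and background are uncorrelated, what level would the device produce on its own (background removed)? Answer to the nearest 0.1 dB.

70.3 dB SPL

Background correction is a power subtraction:
L_src = 10·log₁₀(10^(74.6/10) − 10^(72.6/10)) = 10·log₁₀(10640000) = 70.3 dB SPL.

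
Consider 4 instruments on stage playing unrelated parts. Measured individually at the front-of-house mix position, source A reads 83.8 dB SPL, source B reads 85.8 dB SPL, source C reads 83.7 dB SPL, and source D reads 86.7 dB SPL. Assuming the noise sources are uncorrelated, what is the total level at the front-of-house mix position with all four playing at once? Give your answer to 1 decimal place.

Incoherent sources sum as intensities:
L_total = 10·log₁₀(10^(83.8/10) + 10^(85.8/10) + 10^(83.7/10) + 10^(86.7/10)) = 10·log₁₀(1322000000) = 91.2 dB SPL.

91.2 dB SPL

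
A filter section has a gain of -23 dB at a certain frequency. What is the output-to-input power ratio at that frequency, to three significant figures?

Power ratio = 10^(dB/10).
10^(-23/10) = 10^(-2.300) = 0.00501.

0.00501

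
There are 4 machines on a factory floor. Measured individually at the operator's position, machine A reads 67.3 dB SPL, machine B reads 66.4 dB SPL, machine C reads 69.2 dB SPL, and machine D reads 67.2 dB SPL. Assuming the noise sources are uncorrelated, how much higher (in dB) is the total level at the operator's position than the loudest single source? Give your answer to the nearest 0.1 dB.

Uncorrelated sources add in intensity (power), not in dB.
L_total = 10·log₁₀(10^(67.3/10) + 10^(66.4/10) + 10^(69.2/10) + 10^(67.2/10)) = 73.67 dB SPL.
Excess over the loudest (69.2 dB): 73.67 − 69.2 = 4.5 dB.

4.5 dB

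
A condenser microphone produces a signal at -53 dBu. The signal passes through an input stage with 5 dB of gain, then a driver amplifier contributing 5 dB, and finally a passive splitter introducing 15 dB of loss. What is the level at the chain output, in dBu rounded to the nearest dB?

In dB, series stages simply add:
-53 + 5 + 5 − 15 = -58 dBu.

-58 dBu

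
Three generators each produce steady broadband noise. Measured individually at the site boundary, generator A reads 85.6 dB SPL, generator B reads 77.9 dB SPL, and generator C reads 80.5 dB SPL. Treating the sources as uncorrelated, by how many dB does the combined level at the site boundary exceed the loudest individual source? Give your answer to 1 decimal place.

1.7 dB

Uncorrelated sources add in intensity (power), not in dB.
L_total = 10·log₁₀(10^(85.6/10) + 10^(77.9/10) + 10^(80.5/10)) = 87.30 dB SPL.
Excess over the loudest (85.6 dB): 87.30 − 85.6 = 1.7 dB.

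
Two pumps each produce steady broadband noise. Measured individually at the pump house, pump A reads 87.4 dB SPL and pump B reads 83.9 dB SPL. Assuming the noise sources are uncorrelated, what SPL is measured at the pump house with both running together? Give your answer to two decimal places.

Incoherent sources sum as intensities:
L_total = 10·log₁₀(10^(87.4/10) + 10^(83.9/10)) = 10·log₁₀(795000000) = 89.00 dB SPL.

89.00 dB SPL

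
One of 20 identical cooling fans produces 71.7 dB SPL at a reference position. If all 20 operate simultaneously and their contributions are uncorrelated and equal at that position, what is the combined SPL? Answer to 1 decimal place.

20 equal incoherent sources raise the level by 10·log₁₀(20) = 13.01 dB.
L_total = 71.7 + 13.01 = 84.7 dB SPL.

84.7 dB SPL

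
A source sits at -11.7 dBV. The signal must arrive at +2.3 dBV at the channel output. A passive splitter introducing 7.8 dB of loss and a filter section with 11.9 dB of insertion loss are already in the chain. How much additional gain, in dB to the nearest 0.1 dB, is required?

33.7 dB

The required make-up gain is the shortfall in the dB sum.
G = +2.3 − (-11.7) + 7.8 + 11.9 = 33.7 dB.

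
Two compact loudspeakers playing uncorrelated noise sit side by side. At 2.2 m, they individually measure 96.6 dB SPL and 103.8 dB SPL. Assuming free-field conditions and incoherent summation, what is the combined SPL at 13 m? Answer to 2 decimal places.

89.13 dB SPL

Combined at 2.2 m: 10·log₁₀(10^(96.6/10)+10^(103.8/10)) = 104.557 dB SPL.
Then apply −20·log₁₀(13/2.2) = -15.430 dB → 89.13 dB SPL.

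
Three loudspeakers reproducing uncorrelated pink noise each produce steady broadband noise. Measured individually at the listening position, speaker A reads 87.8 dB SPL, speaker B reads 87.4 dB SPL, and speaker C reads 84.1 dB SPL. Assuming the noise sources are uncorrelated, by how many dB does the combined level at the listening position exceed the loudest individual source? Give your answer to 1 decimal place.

3.7 dB

Add the sources as powers (linear), then convert back to dB:
L_total = 10·log₁₀(10^(87.8/10) + 10^(87.4/10) + 10^(84.1/10)) = 91.49 dB SPL.
Excess over the loudest (87.8 dB): 91.49 − 87.8 = 3.7 dB.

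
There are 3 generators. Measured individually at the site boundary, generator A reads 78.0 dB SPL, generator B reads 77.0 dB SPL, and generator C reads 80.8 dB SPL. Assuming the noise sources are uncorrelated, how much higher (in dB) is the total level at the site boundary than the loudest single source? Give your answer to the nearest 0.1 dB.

Incoherent sources sum as intensities:
L_total = 10·log₁₀(10^(78.0/10) + 10^(77.0/10) + 10^(80.8/10)) = 83.68 dB SPL.
Excess over the loudest (80.8 dB): 83.68 − 80.8 = 2.9 dB.

2.9 dB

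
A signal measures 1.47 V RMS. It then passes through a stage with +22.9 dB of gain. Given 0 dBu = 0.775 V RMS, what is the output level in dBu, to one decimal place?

+28.5 dBu

Input level: 20·log₁₀(1.47/0.775) = 5.56 dBu.
Output: 5.56 + 22.9 = +28.5 dBu.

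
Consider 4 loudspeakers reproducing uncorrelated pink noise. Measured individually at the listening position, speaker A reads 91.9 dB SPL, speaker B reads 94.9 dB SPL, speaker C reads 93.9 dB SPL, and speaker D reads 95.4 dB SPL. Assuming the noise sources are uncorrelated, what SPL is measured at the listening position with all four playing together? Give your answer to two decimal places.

100.24 dB SPL

Uncorrelated sources add in intensity (power), not in dB.
L_total = 10·log₁₀(10^(91.9/10) + 10^(94.9/10) + 10^(93.9/10) + 10^(95.4/10)) = 10·log₁₀(10561000000) = 100.24 dB SPL.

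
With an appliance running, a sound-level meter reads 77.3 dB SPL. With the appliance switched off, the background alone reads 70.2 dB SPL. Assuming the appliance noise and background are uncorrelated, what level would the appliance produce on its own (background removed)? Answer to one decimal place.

76.4 dB SPL

Remove the background by subtracting linear intensities:
L_src = 10·log₁₀(10^(77.3/10) − 10^(70.2/10)) = 10·log₁₀(43230000) = 76.4 dB SPL.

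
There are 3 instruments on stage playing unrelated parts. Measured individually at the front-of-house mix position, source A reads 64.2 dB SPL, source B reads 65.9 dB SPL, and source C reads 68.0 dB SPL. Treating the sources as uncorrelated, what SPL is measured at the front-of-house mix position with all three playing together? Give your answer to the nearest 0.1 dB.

71.1 dB SPL

Add the sources as powers (linear), then convert back to dB:
L_total = 10·log₁₀(10^(64.2/10) + 10^(65.9/10) + 10^(68.0/10)) = 10·log₁₀(12830000) = 71.1 dB SPL.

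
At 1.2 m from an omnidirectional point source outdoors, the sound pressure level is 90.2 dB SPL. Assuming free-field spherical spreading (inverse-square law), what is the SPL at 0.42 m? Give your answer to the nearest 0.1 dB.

99.3 dB SPL

Free-field point source: level drops by 20·log₁₀ of the distance ratio.
ΔL = −20·log₁₀(0.42/1.2) = 9.12 dB, so L₂ = 90.2 + (9.12) = 99.3 dB SPL.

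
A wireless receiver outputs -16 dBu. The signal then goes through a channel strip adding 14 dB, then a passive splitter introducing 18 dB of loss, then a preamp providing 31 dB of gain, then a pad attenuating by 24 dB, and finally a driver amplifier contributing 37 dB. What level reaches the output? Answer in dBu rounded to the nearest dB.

Cascaded gains and losses add directly in dB.
-16 + 14 − 18 + 31 − 24 + 37 = +24 dBu.

+24 dBu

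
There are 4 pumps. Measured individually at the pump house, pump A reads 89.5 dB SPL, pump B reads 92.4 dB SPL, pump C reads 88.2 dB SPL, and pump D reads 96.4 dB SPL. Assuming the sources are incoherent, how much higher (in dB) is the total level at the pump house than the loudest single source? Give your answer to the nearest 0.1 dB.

Uncorrelated sources add in intensity (power), not in dB.
L_total = 10·log₁₀(10^(89.5/10) + 10^(92.4/10) + 10^(88.2/10) + 10^(96.4/10)) = 98.84 dB SPL.
Excess over the loudest (96.4 dB): 98.84 − 96.4 = 2.4 dB.

2.4 dB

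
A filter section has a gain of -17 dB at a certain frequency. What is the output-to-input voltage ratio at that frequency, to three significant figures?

0.141

Voltage ratio = 10^(dB/20).
10^(-17/20) = 10^(-0.8500) = 0.141.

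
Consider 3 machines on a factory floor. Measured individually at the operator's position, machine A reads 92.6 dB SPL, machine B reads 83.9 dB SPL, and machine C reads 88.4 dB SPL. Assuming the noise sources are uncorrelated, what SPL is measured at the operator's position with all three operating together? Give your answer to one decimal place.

94.4 dB SPL

Incoherent sources sum as intensities:
L_total = 10·log₁₀(10^(92.6/10) + 10^(83.9/10) + 10^(88.4/10)) = 10·log₁₀(2757000000) = 94.4 dB SPL.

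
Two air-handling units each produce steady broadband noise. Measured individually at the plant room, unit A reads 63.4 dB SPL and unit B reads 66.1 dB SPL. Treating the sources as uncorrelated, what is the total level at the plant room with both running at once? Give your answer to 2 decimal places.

67.97 dB SPL

Incoherent sources sum as intensities:
L_total = 10·log₁₀(10^(63.4/10) + 10^(66.1/10)) = 10·log₁₀(6262000) = 67.97 dB SPL.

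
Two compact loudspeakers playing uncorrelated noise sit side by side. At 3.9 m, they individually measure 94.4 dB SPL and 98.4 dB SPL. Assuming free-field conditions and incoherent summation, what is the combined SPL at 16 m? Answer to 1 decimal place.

87.6 dB SPL

Combined at 3.9 m: 10·log₁₀(10^(94.4/10)+10^(98.4/10)) = 99.86 dB SPL.
Then apply −20·log₁₀(16/3.9) = -12.26 dB → 87.6 dB SPL.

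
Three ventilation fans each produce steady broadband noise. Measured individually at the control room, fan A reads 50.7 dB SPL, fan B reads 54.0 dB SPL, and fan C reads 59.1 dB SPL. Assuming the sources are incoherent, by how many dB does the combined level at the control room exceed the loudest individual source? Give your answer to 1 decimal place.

1.6 dB

Uncorrelated sources add in intensity (power), not in dB.
L_total = 10·log₁₀(10^(50.7/10) + 10^(54.0/10) + 10^(59.1/10)) = 60.72 dB SPL.
Excess over the loudest (59.1 dB): 60.72 − 59.1 = 1.6 dB.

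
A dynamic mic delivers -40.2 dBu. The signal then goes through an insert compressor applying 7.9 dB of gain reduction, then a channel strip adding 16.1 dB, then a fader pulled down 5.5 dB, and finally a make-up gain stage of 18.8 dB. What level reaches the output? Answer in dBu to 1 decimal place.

-18.7 dBu

Gain stages sum in dB:
-40.2 − 7.9 + 16.1 − 5.5 + 18.8 = -18.7 dBu.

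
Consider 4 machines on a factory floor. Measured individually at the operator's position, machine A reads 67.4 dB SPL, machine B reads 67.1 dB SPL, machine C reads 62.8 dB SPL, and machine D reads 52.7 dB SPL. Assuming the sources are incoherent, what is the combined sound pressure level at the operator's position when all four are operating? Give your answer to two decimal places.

71.04 dB SPL

Add the sources as powers (linear), then convert back to dB:
L_total = 10·log₁₀(10^(67.4/10) + 10^(67.1/10) + 10^(62.8/10) + 10^(52.7/10)) = 10·log₁₀(12720000) = 71.04 dB SPL.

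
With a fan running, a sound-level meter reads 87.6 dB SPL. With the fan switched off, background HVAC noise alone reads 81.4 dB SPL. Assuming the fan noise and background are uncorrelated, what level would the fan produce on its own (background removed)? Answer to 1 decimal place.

86.4 dB SPL

Background correction is a power subtraction:
L_src = 10·log₁₀(10^(87.6/10) − 10^(81.4/10)) = 10·log₁₀(437400000) = 86.4 dB SPL.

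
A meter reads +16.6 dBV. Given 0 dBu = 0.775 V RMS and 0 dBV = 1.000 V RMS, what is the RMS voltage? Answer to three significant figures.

V = 1.000 V × 10^(+16.6/20).
= 1.000 × 6.761 = 6.76 V.

6.76 V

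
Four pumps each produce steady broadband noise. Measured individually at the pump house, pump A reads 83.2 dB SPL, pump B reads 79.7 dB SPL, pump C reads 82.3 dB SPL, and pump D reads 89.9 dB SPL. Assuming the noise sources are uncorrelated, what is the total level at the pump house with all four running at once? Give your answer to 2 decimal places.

91.61 dB SPL

Incoherent sources sum as intensities:
L_total = 10·log₁₀(10^(83.2/10) + 10^(79.7/10) + 10^(82.3/10) + 10^(89.9/10)) = 10·log₁₀(1449000000) = 91.61 dB SPL.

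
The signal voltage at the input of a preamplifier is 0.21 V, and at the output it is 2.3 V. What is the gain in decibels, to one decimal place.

20.8 dB

Voltage is an amplitude quantity, so gain = 20·log₁₀(V_out/V_in).
20·log₁₀(2.3/0.21) = 20·log₁₀(10.95) = 20.8 dB.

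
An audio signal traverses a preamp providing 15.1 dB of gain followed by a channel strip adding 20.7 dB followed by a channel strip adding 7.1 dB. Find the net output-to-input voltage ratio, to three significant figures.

Net gain = 15.1 + 20.7 + 7.1 = 42.9 dB.
Voltage ratio = 10^(42.9/20) = 140.

140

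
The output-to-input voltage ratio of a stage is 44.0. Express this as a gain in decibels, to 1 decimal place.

32.9 dB

Voltage is an amplitude quantity, so gain = 20·log₁₀(V_out/V_in).
20·log₁₀(44.0) = 32.9 dB.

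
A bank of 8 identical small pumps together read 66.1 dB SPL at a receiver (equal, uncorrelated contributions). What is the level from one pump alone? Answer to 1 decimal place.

57.1 dB SPL

8 equal incoherent sources add 10·log₁₀(8) = 9.03 dB over one source.
L_one = 66.1 − 9.03 = 57.1 dB SPL.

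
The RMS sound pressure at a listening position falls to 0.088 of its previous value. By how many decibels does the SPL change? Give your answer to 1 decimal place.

Sound pressure is an amplitude quantity: ΔL = 20·log₁₀(p₂/p₁).
20·log₁₀(0.088) = -21.1 dB.

-21.1 dB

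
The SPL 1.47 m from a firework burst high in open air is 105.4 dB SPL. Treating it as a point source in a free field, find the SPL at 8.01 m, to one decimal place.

For a point source in a free field, ΔL = −20·log₁₀(d₂/d₁).
ΔL = −20·log₁₀(8.01/1.47) = -14.73 dB, so L₂ = 105.4 + (-14.73) = 90.7 dB SPL.

90.7 dB SPL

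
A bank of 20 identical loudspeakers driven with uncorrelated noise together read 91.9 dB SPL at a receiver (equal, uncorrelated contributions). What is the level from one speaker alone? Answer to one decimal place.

78.9 dB SPL

20 equal incoherent sources add 10·log₁₀(20) = 13.01 dB over one source.
L_one = 91.9 − 13.01 = 78.9 dB SPL.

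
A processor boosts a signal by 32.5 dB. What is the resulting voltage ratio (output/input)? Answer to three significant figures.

Voltage ratio = 10^(dB/20).
10^(32.5/20) = 10^(1.625) = 42.2.

42.2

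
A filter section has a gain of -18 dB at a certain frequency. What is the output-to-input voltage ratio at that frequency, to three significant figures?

0.126

Voltage ratio = 10^(dB/20).
10^(-18/20) = 10^(-0.9000) = 0.126.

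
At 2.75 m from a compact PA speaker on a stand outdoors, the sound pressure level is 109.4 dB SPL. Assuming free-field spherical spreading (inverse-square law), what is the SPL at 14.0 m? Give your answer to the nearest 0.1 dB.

For a point source in a free field, ΔL = −20·log₁₀(d₂/d₁).
ΔL = −20·log₁₀(14.0/2.75) = -14.14 dB, so L₂ = 109.4 + (-14.14) = 95.3 dB SPL.

95.3 dB SPL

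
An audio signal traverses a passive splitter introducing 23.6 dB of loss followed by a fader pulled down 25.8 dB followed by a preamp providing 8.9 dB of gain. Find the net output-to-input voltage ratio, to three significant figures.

0.00944

Net gain = (−23.6) + (−25.8) + 8.9 = -40.5 dB.
Voltage ratio = 10^(-40.5/20) = 0.00944.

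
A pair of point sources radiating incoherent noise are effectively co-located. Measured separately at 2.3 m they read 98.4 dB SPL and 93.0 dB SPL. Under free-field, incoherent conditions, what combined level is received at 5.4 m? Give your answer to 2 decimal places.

Combined at 2.3 m: 10·log₁₀(10^(98.4/10)+10^(93.0/10)) = 99.501 dB SPL.
Then apply −20·log₁₀(5.4/2.3) = -7.413 dB → 92.09 dB SPL.

92.09 dB SPL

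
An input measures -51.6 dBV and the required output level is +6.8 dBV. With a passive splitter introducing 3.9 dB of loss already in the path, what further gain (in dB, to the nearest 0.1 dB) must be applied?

The required make-up gain is the shortfall in the dB sum.
G = +6.8 − (-51.6) + 3.9 = 62.3 dB.

62.3 dB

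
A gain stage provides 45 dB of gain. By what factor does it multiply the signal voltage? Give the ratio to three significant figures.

Voltage ratio = 10^(dB/20).
10^(45/20) = 10^(2.250) = 178.

178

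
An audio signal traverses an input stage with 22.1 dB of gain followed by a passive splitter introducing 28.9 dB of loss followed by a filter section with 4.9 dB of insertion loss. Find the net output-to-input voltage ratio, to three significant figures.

0.260

Net gain = 22.1 + (−28.9) + (−4.9) = -11.7 dB.
Voltage ratio = 10^(-11.7/20) = 0.260.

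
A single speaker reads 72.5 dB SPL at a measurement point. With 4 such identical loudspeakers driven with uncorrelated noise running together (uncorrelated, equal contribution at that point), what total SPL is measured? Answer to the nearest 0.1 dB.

4 equal incoherent sources raise the level by 10·log₁₀(4) = 6.02 dB.
L_total = 72.5 + 6.02 = 78.5 dB SPL.

78.5 dB SPL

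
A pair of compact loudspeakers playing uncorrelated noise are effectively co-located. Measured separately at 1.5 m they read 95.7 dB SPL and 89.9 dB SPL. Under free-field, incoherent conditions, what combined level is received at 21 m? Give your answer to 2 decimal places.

Combined at 1.5 m: 10·log₁₀(10^(95.7/10)+10^(89.9/10)) = 96.714 dB SPL.
Then apply −20·log₁₀(21/1.5) = -22.923 dB → 73.79 dB SPL.

73.79 dB SPL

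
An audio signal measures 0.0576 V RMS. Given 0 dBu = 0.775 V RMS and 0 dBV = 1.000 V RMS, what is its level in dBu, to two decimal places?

dBu = 20·log₁₀(V / 0.775 V).
20·log₁₀(0.0576/0.775) = -22.58 dBu.

-22.58 dBu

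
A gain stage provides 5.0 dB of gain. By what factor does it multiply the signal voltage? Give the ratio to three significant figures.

1.78

Voltage ratio = 10^(dB/20).
10^(5.0/20) = 10^(0.2500) = 1.78.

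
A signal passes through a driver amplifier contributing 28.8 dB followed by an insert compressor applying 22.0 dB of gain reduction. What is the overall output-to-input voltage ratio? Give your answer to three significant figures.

Net gain = 28.8 + (−22.0) = 6.8 dB.
Voltage ratio = 10^(6.8/20) = 2.19.

2.19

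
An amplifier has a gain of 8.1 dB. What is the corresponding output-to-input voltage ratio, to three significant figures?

Voltage ratio = 10^(dB/20).
10^(8.1/20) = 10^(0.4050) = 2.54.

2.54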